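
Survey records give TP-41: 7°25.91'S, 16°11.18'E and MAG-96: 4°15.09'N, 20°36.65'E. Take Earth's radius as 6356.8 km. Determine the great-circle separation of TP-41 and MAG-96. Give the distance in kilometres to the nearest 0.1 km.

TP-41: φ = -7.43183°, λ = +16.18633°
MAG-96: φ = +4.25150°, λ = +20.61083°
Δφ = 11.6833°,  Δλ = 4.4245°
a = sin²(Δφ/2) + cos φ₁ cos φ₂ sin²(Δλ/2) = 0.011833
c = 2·arcsin(√a) = 0.217987 rad = 12.4897°
d = R·c = 6356.8 × 0.217987 = 1385.7 km

1385.7 km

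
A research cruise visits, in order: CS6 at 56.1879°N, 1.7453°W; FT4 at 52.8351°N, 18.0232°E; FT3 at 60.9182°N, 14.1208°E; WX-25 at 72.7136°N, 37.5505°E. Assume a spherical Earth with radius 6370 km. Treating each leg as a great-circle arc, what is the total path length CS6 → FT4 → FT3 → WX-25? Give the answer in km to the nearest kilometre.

3895 km

CS6→FT4: c = 0.207850 rad, d = 1324.01 km
FT4→FT3: c = 0.145839 rad, d = 928.99 km
FT3→WX-25: c = 0.257714 rad, d = 1641.64 km
Total = 1324.01 + 928.99 + 1641.64 = 3894.63 km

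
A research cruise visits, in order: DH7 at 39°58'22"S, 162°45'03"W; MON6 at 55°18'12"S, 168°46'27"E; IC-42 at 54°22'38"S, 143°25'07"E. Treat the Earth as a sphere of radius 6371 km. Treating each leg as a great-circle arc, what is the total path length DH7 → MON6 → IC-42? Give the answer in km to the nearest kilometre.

DH7: φ = -39.97278°, λ = -162.75083°
MON6: φ = -55.30333°, λ = +168.77417°
IC-42: φ = -54.37722°, λ = +143.41861°
DH7→MON6: c = 0.423530 rad, d = 2698.31 km
MON6→IC-42: c = 0.253938 rad, d = 1617.84 km
Total = 2698.31 + 1617.84 = 4316.15 km

4316 km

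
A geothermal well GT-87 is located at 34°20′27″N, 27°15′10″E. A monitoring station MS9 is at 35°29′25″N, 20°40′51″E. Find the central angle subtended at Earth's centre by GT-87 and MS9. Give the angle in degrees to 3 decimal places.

GT-87: φ = +34.34083°, λ = +27.25278°
MS9: φ = +35.49028°, λ = +20.68083°
Δφ = 1.1494°,  Δλ = -6.5719°
a = sin²(Δφ/2) + cos φ₁ cos φ₂ sin²(Δλ/2) = 0.002309
c = 2·arcsin(√a) = 0.096151 rad = 5.5090°

5.509°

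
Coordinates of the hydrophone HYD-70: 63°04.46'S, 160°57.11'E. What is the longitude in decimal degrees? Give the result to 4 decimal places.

160° + 57.11′/60 = 160 + 0.95183 = 160.9518°

160.9518°E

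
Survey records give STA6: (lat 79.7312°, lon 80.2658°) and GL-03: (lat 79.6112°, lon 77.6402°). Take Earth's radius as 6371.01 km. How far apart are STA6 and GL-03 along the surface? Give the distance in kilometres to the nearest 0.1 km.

Δφ = -0.1200°,  Δλ = -2.6256°
a = sin²(Δφ/2) + cos φ₁ cos φ₂ sin²(Δλ/2) = 0.000018
c = 2·arcsin(√a) = 0.008478 rad = 0.4858°
d = R·c = 6371.01 × 0.008478 = 54.0 km

54.0 km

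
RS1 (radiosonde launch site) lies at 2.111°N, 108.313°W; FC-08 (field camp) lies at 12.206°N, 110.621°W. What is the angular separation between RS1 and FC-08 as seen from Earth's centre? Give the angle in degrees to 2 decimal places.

Δφ = 10.0950°,  Δλ = -2.3080°
a = sin²(Δφ/2) + cos φ₁ cos φ₂ sin²(Δλ/2) = 0.008137
c = 2·arcsin(√a) = 0.180655 rad = 10.3508°

10.35°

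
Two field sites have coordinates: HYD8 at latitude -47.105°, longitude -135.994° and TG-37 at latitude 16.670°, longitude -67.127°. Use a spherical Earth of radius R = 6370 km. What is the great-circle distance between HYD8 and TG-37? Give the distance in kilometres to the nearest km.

Δφ = 63.7750°,  Δλ = 68.8670°
a = sin²(Δφ/2) + cos φ₁ cos φ₂ sin²(Δλ/2) = 0.487533
c = 2·arcsin(√a) = 1.545861 rad = 88.5713°
d = R·c = 6370 × 1.545861 = 9847.1 km

9847 km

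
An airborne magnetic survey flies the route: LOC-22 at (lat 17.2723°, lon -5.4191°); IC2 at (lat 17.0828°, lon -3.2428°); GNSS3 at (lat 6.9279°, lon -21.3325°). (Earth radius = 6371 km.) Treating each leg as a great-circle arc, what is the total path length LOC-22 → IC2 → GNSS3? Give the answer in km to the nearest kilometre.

2498 km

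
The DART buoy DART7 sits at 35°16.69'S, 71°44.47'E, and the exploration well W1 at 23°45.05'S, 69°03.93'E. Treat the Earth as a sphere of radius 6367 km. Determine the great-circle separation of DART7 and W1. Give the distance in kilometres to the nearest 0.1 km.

DART7: φ = -35.27817°, λ = +71.74117°
W1: φ = -23.75083°, λ = +69.06550°
Δφ = 11.5273°,  Δλ = -2.6757°
a = sin²(Δφ/2) + cos φ₁ cos φ₂ sin²(Δλ/2) = 0.010493
c = 2·arcsin(√a) = 0.205226 rad = 11.7586°
d = R·c = 6367 × 0.205226 = 1306.7 km

1306.7 km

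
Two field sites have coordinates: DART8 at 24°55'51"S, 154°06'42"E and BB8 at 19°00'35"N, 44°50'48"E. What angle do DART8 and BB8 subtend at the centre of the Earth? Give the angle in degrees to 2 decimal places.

DART8: φ = -24.93083°, λ = +154.11167°
BB8: φ = +19.00972°, λ = +44.84667°
Δφ = 43.9406°,  Δλ = -109.2650°
a = sin²(Δφ/2) + cos φ₁ cos φ₂ sin²(Δλ/2) = 0.710089
c = 2·arcsin(√a) = 2.004439 rad = 114.8459°

114.85°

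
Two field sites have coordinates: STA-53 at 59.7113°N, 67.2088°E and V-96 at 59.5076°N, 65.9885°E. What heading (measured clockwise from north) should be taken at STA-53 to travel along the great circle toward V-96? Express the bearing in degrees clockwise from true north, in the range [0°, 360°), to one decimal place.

252.3°

Δλ = -1.2203°
y = sin Δλ · cos φ₂ = -0.010806
x = cos φ₁ sin φ₂ − sin φ₁ cos φ₂ cos Δλ = -0.003456
θ = atan2(y, x) = -107.7341° → 252.2659° (mod 360°)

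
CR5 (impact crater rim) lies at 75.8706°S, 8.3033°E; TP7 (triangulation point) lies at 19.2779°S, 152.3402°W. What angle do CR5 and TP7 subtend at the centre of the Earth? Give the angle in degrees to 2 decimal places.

84.10°

Δφ = 56.5927°,  Δλ = -160.6435°
a = sin²(Δφ/2) + cos φ₁ cos φ₂ sin²(Δλ/2) = 0.448619
c = 2·arcsin(√a) = 1.467852 rad = 84.1017°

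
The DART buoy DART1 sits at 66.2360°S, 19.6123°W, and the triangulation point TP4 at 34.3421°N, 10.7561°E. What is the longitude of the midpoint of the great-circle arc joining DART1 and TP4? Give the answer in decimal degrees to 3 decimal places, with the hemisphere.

Bx = cos φ₂ cos Δλ = 0.712394,  By = cos φ₂ sin Δλ = 0.417431
φₘ = atan2(sin φ₁ + sin φ₂, √((cos φ₁ + Bx)² + By²)) = -16.42540°
λₘ = λ₁ + atan2(By, cos φ₁ + Bx) = 0.90633°

0.906°E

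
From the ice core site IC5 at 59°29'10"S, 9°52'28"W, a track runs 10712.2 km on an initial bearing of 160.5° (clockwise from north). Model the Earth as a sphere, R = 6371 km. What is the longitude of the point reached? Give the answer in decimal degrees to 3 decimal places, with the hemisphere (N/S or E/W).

IC5: φ = -59.48611°, λ = -9.87444°
δ = d/R = 10712.2/6371 = 1.681400 rad
φ₂ = arcsin(sin φ₁ cos δ + cos φ₁ sin δ cos θ)
   = arcsin(-0.86151·-0.11038 + 0.50775·0.99389·-0.94264) = -22.37131°
λ₂ = λ₁ + atan2(sin θ sin δ cos φ₁, cos δ − sin φ₁ sin φ₂) = 149.10092°

149.101°E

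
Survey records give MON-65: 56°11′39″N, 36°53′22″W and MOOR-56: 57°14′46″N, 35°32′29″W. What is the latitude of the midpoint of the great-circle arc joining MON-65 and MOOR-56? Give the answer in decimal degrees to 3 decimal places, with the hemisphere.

56.722°N

MON-65: φ = +56.19417°, λ = -36.88944°
MOOR-56: φ = +57.24611°, λ = -35.54139°
Bx = cos φ₂ cos Δλ = 0.540882,  By = cos φ₂ sin Δλ = 0.012728
φₘ = atan2(sin φ₁ + sin φ₂, √((cos φ₁ + Bx)² + By²)) = 56.72196°
λₘ = λ₁ + atan2(By, cos φ₁ + Bx) = -36.22484°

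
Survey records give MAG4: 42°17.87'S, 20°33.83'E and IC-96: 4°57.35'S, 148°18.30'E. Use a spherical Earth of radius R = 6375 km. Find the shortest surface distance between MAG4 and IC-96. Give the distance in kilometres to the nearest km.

12588 km

MAG4: φ = -42.29783°, λ = +20.56383°
IC-96: φ = -4.95583°, λ = +148.30500°
Δφ = 37.3420°,  Δλ = 127.7412°
a = sin²(Δφ/2) + cos φ₁ cos φ₂ sin²(Δλ/2) = 0.696455
c = 2·arcsin(√a) = 1.974590 rad = 113.1357°
d = R·c = 6375 × 1.974590 = 12588.0 km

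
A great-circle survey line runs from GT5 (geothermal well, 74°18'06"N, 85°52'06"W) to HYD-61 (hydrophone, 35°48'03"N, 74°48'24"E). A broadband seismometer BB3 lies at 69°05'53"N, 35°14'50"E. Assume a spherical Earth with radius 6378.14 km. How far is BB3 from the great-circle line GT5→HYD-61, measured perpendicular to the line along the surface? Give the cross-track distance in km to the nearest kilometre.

1083 km

GT5: φ = +74.30167°, λ = -85.86833°
HYD-61: φ = +35.80083°, λ = +74.80667°
BB3: φ = +69.09806°, λ = +35.24722°
δ₁₃ = central angle GT5→BB3 = 0.555831 rad  (haversine)
θ₁₃ = bearing GT5→BB3 = 35.371°,  θ₁₂ = bearing GT5→HYD-61 = 16.692°
dₓₜ = R·arcsin(sin δ₁₃ · sin(θ₁₃ − θ₁₂)) = 6378.14·arcsin(0.52765·sin(18.679°)) = 1083.040 km
|dₓₜ| = 1083.040 km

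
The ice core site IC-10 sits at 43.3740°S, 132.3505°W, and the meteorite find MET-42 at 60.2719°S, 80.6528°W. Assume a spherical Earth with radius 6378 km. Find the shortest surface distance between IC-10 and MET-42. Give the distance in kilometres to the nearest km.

Δφ = -16.8979°,  Δλ = 51.6977°
a = sin²(Δφ/2) + cos φ₁ cos φ₂ sin²(Δλ/2) = 0.090108
c = 2·arcsin(√a) = 0.609762 rad = 34.9368°
d = R·c = 6378 × 0.609762 = 3889.1 km

3889 km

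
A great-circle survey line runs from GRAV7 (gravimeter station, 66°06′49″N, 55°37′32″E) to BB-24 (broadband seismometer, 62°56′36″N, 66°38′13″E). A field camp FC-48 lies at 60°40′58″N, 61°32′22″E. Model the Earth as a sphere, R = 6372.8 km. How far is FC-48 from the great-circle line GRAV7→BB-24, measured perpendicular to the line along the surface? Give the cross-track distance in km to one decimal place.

GRAV7: φ = +66.11361°, λ = +55.62556°
BB-24: φ = +62.94333°, λ = +66.63694°
FC-48: φ = +60.68278°, λ = +61.53944°
δ₁₃ = central angle GRAV7→FC-48 = 0.105349 rad  (haversine)
θ₁₃ = bearing GRAV7→FC-48 = 151.329°,  θ₁₂ = bearing GRAV7→BB-24 = 118.740°
dₓₜ = R·arcsin(sin δ₁₃ · sin(θ₁₃ − θ₁₂)) = 6372.8·arcsin(0.10515·sin(32.589°)) = 361.130 km
|dₓₜ| = 361.130 km

361.1 km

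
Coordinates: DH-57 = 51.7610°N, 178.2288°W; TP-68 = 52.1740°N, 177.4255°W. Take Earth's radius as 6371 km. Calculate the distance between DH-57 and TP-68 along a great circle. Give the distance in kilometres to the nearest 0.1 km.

71.7 km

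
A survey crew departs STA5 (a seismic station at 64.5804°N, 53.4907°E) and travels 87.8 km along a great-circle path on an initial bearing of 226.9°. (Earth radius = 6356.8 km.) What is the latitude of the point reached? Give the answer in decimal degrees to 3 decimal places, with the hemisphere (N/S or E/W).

δ = d/R = 87.8/6356.8 = 0.013812 rad
φ₂ = arcsin(sin φ₁ cos δ + cos φ₁ sin δ cos θ)
   = arcsin(0.90319·0.99990 + 0.42924·0.01381·-0.68327) = 64.03368°
λ₂ = λ₁ + atan2(sin θ sin δ cos φ₁, cos δ − sin φ₁ sin φ₂) = 52.17091°

64.034°N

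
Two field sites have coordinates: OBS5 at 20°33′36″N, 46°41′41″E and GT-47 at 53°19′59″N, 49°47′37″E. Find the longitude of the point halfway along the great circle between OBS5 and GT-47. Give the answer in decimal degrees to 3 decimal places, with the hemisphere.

47.901°E

OBS5: φ = +20.56000°, λ = +46.69472°
GT-47: φ = +53.33306°, λ = +49.79361°
Bx = cos φ₂ cos Δλ = 0.596289,  By = cos φ₂ sin Δλ = 0.032282
φₘ = atan2(sin φ₁ + sin φ₂, √((cos φ₁ + Bx)² + By²)) = 36.95610°
λₘ = λ₁ + atan2(By, cos φ₁ + Bx) = 47.90141°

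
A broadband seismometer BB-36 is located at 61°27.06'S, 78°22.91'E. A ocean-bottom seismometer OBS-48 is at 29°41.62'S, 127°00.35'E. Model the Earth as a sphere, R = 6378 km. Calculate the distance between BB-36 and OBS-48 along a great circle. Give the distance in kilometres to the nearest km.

4987 km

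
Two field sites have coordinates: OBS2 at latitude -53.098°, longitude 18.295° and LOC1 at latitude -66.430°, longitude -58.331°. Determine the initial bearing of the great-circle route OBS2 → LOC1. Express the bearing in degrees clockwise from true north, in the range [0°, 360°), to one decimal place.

Δλ = -76.6260°
y = sin Δλ · cos φ₂ = -0.389025
x = cos φ₁ sin φ₂ − sin φ₁ cos φ₂ cos Δλ = -0.476391
θ = atan2(y, x) = -140.7646° → 219.2354° (mod 360°)

219.2°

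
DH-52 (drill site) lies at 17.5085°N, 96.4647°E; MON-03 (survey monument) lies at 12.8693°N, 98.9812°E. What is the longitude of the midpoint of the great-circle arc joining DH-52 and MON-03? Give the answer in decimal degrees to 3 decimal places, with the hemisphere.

97.737°E

Bx = cos φ₂ cos Δλ = 0.973941,  By = cos φ₂ sin Δλ = 0.042804
φₘ = atan2(sin φ₁ + sin φ₂, √((cos φ₁ + Bx)² + By²)) = 15.19239°
λₘ = λ₁ + atan2(By, cos φ₁ + Bx) = 97.73679°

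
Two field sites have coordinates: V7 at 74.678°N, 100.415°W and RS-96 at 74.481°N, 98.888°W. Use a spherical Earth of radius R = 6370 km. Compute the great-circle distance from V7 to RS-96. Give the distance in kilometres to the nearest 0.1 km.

Δφ = -0.1970°,  Δλ = 1.5270°
a = sin²(Δφ/2) + cos φ₁ cos φ₂ sin²(Δλ/2) = 0.000016
c = 2·arcsin(√a) = 0.007876 rad = 0.4513°
d = R·c = 6370 × 0.007876 = 50.2 km

50.2 km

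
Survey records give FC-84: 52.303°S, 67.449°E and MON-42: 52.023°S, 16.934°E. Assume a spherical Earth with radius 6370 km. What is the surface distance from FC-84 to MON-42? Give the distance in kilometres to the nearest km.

3374 km

Δφ = 0.2800°,  Δλ = -50.5150°
a = sin²(Δφ/2) + cos φ₁ cos φ₂ sin²(Δλ/2) = 0.068511
c = 2·arcsin(√a) = 0.529663 rad = 30.3474°
d = R·c = 6370 × 0.529663 = 3374.0 km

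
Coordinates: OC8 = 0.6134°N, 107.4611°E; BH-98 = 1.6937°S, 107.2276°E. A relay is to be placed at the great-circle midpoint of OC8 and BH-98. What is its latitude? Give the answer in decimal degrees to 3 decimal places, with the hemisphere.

0.540°S

Bx = cos φ₂ cos Δλ = 0.999555,  By = cos φ₂ sin Δλ = -0.004074
φₘ = atan2(sin φ₁ + sin φ₂, √((cos φ₁ + Bx)² + By²)) = -0.54015°
λₘ = λ₁ + atan2(By, cos φ₁ + Bx) = 107.34437°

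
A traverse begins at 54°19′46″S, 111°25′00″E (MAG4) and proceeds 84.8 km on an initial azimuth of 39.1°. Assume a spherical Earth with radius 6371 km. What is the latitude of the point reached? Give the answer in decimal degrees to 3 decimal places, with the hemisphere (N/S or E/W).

MAG4: φ = -54.32944°, λ = +111.41667°
δ = d/R = 84.8/6371 = 0.013310 rad
φ₂ = arcsin(sin φ₁ cos δ + cos φ₁ sin δ cos θ)
   = arcsin(-0.81238·0.99991 + 0.58312·0.01331·0.77605) = -53.73485°
λ₂ = λ₁ + atan2(sin θ sin δ cos φ₁, cos δ − sin φ₁ sin φ₂) = 112.22977°

53.735°S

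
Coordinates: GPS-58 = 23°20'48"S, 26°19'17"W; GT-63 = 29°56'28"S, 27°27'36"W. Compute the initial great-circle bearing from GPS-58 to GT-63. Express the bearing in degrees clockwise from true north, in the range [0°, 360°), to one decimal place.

188.5°

GPS-58: φ = -23.34667°, λ = -26.32139°
GT-63: φ = -29.94111°, λ = -27.46000°
Δλ = -1.1386°
y = sin Δλ · cos φ₂ = -0.017219
x = cos φ₁ sin φ₂ − sin φ₁ cos φ₂ cos Δλ = -0.114909
θ = atan2(y, x) = -171.4776° → 188.5224° (mod 360°)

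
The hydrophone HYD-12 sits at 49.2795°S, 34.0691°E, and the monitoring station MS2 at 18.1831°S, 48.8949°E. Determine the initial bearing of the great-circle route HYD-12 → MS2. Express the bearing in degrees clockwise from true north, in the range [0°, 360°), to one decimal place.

Δλ = 14.8258°
y = sin Δλ · cos φ₂ = 0.243103
x = cos φ₁ sin φ₂ − sin φ₁ cos φ₂ cos Δλ = 0.492508
θ = atan2(y, x) = 26.2711° → 26.2711° (mod 360°)

26.3°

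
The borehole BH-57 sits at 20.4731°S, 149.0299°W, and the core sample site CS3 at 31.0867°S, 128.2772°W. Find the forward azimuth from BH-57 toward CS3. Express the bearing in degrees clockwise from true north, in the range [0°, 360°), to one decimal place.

Δλ = 20.7527°
y = sin Δλ · cos φ₂ = 0.303448
x = cos φ₁ sin φ₂ − sin φ₁ cos φ₂ cos Δλ = -0.203619
θ = atan2(y, x) = 123.8623° → 123.8623° (mod 360°)

123.9°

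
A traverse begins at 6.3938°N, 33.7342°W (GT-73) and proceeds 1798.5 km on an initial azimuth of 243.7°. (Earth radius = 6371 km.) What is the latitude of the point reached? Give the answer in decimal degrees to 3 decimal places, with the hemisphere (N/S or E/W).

0.900°S

δ = d/R = 1798.5/6371 = 0.282295 rad
φ₂ = arcsin(sin φ₁ cos δ + cos φ₁ sin δ cos θ)
   = arcsin(0.11136·0.96042 + 0.99378·0.27856·-0.44307) = -0.89963°
λ₂ = λ₁ + atan2(sin θ sin δ cos φ₁, cos δ − sin φ₁ sin φ₂) = -48.19729°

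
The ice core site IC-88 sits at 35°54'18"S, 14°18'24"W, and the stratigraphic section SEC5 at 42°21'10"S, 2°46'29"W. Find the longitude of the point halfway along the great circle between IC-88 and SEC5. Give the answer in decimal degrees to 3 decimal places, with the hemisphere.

IC-88: φ = -35.90500°, λ = -14.30667°
SEC5: φ = -42.35278°, λ = -2.77472°
Bx = cos φ₂ cos Δλ = 0.724093,  By = cos φ₂ sin Δλ = 0.147739
φₘ = atan2(sin φ₁ + sin φ₂, √((cos φ₁ + Bx)² + By²)) = -39.27093°
λₘ = λ₁ + atan2(By, cos φ₁ + Bx) = -8.80580°

8.806°W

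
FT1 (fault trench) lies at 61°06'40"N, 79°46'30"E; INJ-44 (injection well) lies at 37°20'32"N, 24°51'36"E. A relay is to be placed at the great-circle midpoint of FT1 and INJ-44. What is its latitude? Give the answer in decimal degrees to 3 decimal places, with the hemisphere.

52.355°N

FT1: φ = +61.11111°, λ = +79.77500°
INJ-44: φ = +37.34222°, λ = +24.86000°
Bx = cos φ₂ cos Δλ = 0.456974,  By = cos φ₂ sin Δλ = -0.650571
φₘ = atan2(sin φ₁ + sin φ₂, √((cos φ₁ + Bx)² + By²)) = 52.35520°
λₘ = λ₁ + atan2(By, cos φ₁ + Bx) = 45.09051°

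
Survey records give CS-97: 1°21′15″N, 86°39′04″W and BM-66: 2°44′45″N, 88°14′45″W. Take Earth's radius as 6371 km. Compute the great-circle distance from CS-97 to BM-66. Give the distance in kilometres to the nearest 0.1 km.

CS-97: φ = +1.35417°, λ = -86.65111°
BM-66: φ = +2.74583°, λ = -88.24583°
Δφ = 1.3917°,  Δλ = -1.5947°
a = sin²(Δφ/2) + cos φ₁ cos φ₂ sin²(Δλ/2) = 0.000341
c = 2·arcsin(√a) = 0.036927 rad = 2.1158°
d = R·c = 6371 × 0.036927 = 235.3 km

235.3 km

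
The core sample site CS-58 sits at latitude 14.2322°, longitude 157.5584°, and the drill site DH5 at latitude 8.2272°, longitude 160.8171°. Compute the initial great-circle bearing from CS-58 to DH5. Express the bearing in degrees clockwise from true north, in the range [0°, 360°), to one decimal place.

151.6°

Δλ = 3.2587°
y = sin Δλ · cos φ₂ = 0.056259
x = cos φ₁ sin φ₂ − sin φ₁ cos φ₂ cos Δλ = -0.104222
θ = atan2(y, x) = 151.6396° → 151.6396° (mod 360°)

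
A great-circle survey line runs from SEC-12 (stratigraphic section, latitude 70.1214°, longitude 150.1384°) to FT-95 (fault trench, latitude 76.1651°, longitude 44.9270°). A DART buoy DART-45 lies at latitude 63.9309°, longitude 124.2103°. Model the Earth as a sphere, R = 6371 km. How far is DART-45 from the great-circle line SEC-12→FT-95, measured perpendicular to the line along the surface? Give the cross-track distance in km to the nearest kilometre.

δ₁₃ = central angle SEC-12→DART-45 = 0.204670 rad  (haversine)
θ₁₃ = bearing SEC-12→DART-45 = 250.980°,  θ₁₂ = bearing SEC-12→FT-95 = 329.335°
dₓₜ = R·arcsin(sin δ₁₃ · sin(θ₁₃ − θ₁₂)) = 6371·arcsin(0.20324·sin(-78.355°)) = -1276.746 km
|dₓₜ| = 1276.746 km

1277 km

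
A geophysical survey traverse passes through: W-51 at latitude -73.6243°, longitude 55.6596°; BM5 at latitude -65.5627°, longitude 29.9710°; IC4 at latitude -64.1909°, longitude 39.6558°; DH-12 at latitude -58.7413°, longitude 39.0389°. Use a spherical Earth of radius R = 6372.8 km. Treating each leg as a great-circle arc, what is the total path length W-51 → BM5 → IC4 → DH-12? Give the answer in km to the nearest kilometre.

2410 km

W-51→BM5: c = 0.207301 rad, d = 1321.09 km
BM5→IC4: c = 0.075563 rad, d = 481.55 km
IC4→DH-12: c = 0.095251 rad, d = 607.02 km
Total = 1321.09 + 481.55 + 607.02 = 2409.65 km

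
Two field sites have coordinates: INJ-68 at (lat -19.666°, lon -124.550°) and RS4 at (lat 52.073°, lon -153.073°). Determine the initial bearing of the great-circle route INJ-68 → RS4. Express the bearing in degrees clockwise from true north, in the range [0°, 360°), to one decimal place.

342.4°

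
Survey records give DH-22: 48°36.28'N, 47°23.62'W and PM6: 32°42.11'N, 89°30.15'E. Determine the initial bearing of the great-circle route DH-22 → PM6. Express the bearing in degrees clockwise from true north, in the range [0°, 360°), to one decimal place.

DH-22: φ = +48.60467°, λ = -47.39367°
PM6: φ = +32.70183°, λ = +89.50250°
Δλ = 136.8962°
y = sin Δλ · cos φ₂ = 0.575012
x = cos φ₁ sin φ₂ − sin φ₁ cos φ₂ cos Δλ = 0.818145
θ = atan2(y, x) = 35.1005° → 35.1005° (mod 360°)

35.1°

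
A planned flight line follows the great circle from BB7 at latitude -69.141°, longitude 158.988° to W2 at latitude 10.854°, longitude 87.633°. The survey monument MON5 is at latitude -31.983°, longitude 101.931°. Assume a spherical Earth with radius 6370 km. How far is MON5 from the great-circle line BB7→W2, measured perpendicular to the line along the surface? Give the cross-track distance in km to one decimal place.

197.8 km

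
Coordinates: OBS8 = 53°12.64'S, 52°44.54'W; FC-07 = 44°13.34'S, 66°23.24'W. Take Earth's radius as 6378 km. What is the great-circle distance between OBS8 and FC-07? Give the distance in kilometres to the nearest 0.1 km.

1411.6 km

OBS8: φ = -53.21067°, λ = -52.74233°
FC-07: φ = -44.22233°, λ = -66.38733°
Δφ = 8.9883°,  Δλ = -13.6450°
a = sin²(Δφ/2) + cos φ₁ cos φ₂ sin²(Δλ/2) = 0.012196
c = 2·arcsin(√a) = 0.221327 rad = 12.6811°
d = R·c = 6378 × 0.221327 = 1411.6 km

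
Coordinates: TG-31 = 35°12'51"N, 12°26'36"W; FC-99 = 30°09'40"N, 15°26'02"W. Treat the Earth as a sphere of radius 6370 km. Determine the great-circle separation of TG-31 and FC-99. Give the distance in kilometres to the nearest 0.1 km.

627.5 km

TG-31: φ = +35.21417°, λ = -12.44333°
FC-99: φ = +30.16111°, λ = -15.43389°
Δφ = -5.0531°,  Δλ = -2.9906°
a = sin²(Δφ/2) + cos φ₁ cos φ₂ sin²(Δλ/2) = 0.002424
c = 2·arcsin(√a) = 0.098513 rad = 5.6444°
d = R·c = 6370 × 0.098513 = 627.5 km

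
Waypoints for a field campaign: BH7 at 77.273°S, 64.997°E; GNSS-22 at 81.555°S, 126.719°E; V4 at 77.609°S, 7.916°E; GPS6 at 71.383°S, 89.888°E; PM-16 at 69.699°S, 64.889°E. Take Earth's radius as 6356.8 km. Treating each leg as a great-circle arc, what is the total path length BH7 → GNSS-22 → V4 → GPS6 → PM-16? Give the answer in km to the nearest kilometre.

6504 km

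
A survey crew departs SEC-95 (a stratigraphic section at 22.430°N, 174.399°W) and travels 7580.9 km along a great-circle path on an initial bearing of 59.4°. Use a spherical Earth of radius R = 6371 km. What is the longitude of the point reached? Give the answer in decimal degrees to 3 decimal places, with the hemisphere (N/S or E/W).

δ = d/R = 7580.9/6371 = 1.189907 rad
φ₂ = arcsin(sin φ₁ cos δ + cos φ₁ sin δ cos θ)
   = arcsin(0.38155·0.37175 + 0.92435·0.92833·0.50904) = 35.35572°
λ₂ = λ₁ + atan2(sin θ sin δ cos φ₁, cos δ − sin φ₁ sin φ₂) = -95.95025°

95.950°W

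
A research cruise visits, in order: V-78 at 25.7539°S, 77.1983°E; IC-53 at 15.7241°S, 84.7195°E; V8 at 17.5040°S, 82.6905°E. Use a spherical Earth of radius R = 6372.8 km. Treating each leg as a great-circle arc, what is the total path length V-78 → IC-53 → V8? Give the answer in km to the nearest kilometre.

1655 km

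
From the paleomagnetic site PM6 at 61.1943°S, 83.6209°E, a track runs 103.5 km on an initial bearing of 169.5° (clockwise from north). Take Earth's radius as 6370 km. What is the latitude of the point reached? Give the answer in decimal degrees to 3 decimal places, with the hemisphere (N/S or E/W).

δ = d/R = 103.5/6370 = 0.016248 rad
φ₂ = arcsin(sin φ₁ cos δ + cos φ₁ sin δ cos θ)
   = arcsin(-0.87626·0.99987 + 0.48184·0.01625·-0.98325) = -62.10918°
λ₂ = λ₁ + atan2(sin θ sin δ cos φ₁, cos δ − sin φ₁ sin φ₂) = 83.98355°

62.109°S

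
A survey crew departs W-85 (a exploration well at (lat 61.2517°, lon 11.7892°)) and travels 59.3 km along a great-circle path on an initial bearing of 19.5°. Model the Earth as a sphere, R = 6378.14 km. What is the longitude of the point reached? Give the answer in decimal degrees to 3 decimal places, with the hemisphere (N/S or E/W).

12.165°E

δ = d/R = 59.3/6378.14 = 0.009297 rad
φ₂ = arcsin(sin φ₁ cos δ + cos φ₁ sin δ cos θ)
   = arcsin(0.87674·0.99996 + 0.48096·0.00930·0.94264) = 61.75333°
λ₂ = λ₁ + atan2(sin θ sin δ cos φ₁, cos δ − sin φ₁ sin φ₂) = 12.16492°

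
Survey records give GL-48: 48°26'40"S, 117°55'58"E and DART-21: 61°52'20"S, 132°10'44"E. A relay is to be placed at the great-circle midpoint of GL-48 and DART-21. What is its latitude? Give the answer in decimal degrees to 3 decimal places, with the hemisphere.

55.360°S

GL-48: φ = -48.44444°, λ = +117.93278°
DART-21: φ = -61.87222°, λ = +132.17889°
Bx = cos φ₂ cos Δλ = 0.456942,  By = cos φ₂ sin Δλ = 0.116015
φₘ = atan2(sin φ₁ + sin φ₂, √((cos φ₁ + Bx)² + By²)) = -55.36022°
λₘ = λ₁ + atan2(By, cos φ₁ + Bx) = 123.84517°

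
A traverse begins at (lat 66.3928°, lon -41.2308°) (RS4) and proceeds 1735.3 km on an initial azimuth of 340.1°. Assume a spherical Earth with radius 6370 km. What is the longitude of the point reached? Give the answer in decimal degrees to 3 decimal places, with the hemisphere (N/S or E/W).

71.991°W

δ = d/R = 1735.3/6370 = 0.272418 rad
φ₂ = arcsin(sin φ₁ cos δ + cos φ₁ sin δ cos θ)
   = arcsin(0.91631·0.96312 + 0.40046·0.26906·0.94029) = 79.68463°
λ₂ = λ₁ + atan2(sin θ sin δ cos φ₁, cos δ − sin φ₁ sin φ₂) = -71.99101°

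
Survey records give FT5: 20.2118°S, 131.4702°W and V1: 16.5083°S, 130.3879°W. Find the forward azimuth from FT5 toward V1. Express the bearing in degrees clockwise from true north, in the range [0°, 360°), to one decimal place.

15.7°

Δλ = 1.0823°
y = sin Δλ · cos φ₂ = 0.018110
x = cos φ₁ sin φ₂ − sin φ₁ cos φ₂ cos Δλ = 0.064534
θ = atan2(y, x) = 15.6755° → 15.6755° (mod 360°)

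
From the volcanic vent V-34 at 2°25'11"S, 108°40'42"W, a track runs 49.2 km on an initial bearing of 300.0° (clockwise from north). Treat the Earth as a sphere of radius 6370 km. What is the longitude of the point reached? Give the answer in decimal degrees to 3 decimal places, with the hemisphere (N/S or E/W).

109.062°W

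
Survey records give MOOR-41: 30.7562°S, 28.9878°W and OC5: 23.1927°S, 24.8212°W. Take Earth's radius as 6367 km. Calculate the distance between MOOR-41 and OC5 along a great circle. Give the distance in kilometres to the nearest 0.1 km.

Δφ = 7.5635°,  Δλ = 4.1666°
a = sin²(Δφ/2) + cos φ₁ cos φ₂ sin²(Δλ/2) = 0.005394
c = 2·arcsin(√a) = 0.147021 rad = 8.4237°
d = R·c = 6367 × 0.147021 = 936.1 km

936.1 km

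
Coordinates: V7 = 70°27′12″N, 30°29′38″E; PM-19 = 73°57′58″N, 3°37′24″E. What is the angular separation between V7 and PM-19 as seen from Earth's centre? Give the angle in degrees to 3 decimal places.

8.832°

V7: φ = +70.45333°, λ = +30.49389°
PM-19: φ = +73.96611°, λ = +3.62333°
Δφ = 3.5128°,  Δλ = -26.8706°
a = sin²(Δφ/2) + cos φ₁ cos φ₂ sin²(Δλ/2) = 0.005928
c = 2·arcsin(√a) = 0.154143 rad = 8.8317°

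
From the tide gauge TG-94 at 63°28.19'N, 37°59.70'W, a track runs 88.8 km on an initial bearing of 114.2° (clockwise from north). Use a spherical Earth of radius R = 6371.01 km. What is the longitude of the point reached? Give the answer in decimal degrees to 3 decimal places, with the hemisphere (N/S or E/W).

TG-94: φ = +63.46983°, λ = -37.99500°
δ = d/R = 88.8/6371.01 = 0.013938 rad
φ₂ = arcsin(sin φ₁ cos δ + cos φ₁ sin δ cos θ)
   = arcsin(0.89470·0.99990 + 0.44667·0.01394·-0.40992) = 63.13331°
λ₂ = λ₁ + atan2(sin θ sin δ cos φ₁, cos δ − sin φ₁ sin φ₂) = -36.38300°

36.383°W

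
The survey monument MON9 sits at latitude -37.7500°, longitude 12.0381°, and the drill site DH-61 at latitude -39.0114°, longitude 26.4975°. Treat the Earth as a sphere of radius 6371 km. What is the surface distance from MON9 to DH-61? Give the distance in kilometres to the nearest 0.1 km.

1266.8 km

Δφ = -1.2614°,  Δλ = 14.4594°
a = sin²(Δφ/2) + cos φ₁ cos φ₂ sin²(Δλ/2) = 0.009852
c = 2·arcsin(√a) = 0.198837 rad = 11.3925°
d = R·c = 6371 × 0.198837 = 1266.8 km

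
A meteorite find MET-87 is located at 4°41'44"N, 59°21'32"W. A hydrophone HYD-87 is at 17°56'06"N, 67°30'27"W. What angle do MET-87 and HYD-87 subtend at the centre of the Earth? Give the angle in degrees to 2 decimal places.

15.45°

MET-87: φ = +4.69556°, λ = -59.35889°
HYD-87: φ = +17.93500°, λ = -67.50750°
Δφ = 13.2394°,  Δλ = -8.1486°
a = sin²(Δφ/2) + cos φ₁ cos φ₂ sin²(Δλ/2) = 0.018076
c = 2·arcsin(√a) = 0.269710 rad = 15.4533°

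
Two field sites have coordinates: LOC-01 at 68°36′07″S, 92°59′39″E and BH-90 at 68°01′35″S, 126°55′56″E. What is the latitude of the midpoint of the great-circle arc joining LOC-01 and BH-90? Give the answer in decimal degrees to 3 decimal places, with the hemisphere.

LOC-01: φ = -68.60194°, λ = +92.99417°
BH-90: φ = -68.02639°, λ = +126.93222°
Bx = cos φ₂ cos Δλ = 0.310435,  By = cos φ₂ sin Δλ = 0.208903
φₘ = atan2(sin φ₁ + sin φ₂, √((cos φ₁ + Bx)² + By²)) = -69.17561°
λₘ = λ₁ + atan2(By, cos φ₁ + Bx) = 110.18402°

69.176°S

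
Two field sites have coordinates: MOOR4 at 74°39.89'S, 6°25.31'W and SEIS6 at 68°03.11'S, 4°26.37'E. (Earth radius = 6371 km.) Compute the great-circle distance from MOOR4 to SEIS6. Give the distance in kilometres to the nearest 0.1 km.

MOOR4: φ = -74.66483°, λ = -6.42183°
SEIS6: φ = -68.05183°, λ = +4.43950°
Δφ = 6.6130°,  Δλ = 10.8613°
a = sin²(Δφ/2) + cos φ₁ cos φ₂ sin²(Δλ/2) = 0.004212
c = 2·arcsin(√a) = 0.129892 rad = 7.4423°
d = R·c = 6371 × 0.129892 = 827.5 km

827.5 km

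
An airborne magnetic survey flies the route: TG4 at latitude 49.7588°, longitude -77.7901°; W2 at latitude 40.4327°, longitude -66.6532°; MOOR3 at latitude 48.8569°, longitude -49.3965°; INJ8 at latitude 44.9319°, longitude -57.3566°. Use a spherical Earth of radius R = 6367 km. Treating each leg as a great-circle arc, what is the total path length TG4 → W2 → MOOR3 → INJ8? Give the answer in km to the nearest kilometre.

3746 km

TG4→W2: c = 0.212427 rad, d = 1352.52 km
W2→MOOR3: c = 0.258920 rad, d = 1648.55 km
MOOR3→INJ8: c = 0.116972 rad, d = 744.76 km
Total = 1352.52 + 1648.55 + 744.76 = 3745.83 km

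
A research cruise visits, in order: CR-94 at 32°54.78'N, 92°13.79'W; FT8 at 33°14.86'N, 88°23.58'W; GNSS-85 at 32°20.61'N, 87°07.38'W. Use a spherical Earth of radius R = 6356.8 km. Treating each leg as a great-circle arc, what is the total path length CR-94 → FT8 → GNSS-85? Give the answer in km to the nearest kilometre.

514 km

CR-94: φ = +32.91300°, λ = -92.22983°
FT8: φ = +33.24767°, λ = -88.39300°
GNSS-85: φ = +32.34350°, λ = -87.12300°
CR-94→FT8: c = 0.056411 rad, d = 358.59 km
FT8→GNSS-85: c = 0.024417 rad, d = 155.21 km
Total = 358.59 + 155.21 = 513.80 km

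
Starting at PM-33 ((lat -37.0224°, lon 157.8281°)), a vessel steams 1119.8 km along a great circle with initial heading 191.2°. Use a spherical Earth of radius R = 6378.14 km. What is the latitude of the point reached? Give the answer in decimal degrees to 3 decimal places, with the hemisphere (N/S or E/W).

δ = d/R = 1119.8/6378.14 = 0.175568 rad
φ₂ = arcsin(sin φ₁ cos δ + cos φ₁ sin δ cos θ)
   = arcsin(-0.60213·0.98463 + 0.79840·0.17467·-0.98096) = -46.85873°
λ₂ = λ₁ + atan2(sin θ sin δ cos φ₁, cos δ − sin φ₁ sin φ₂) = 154.98422°

46.859°S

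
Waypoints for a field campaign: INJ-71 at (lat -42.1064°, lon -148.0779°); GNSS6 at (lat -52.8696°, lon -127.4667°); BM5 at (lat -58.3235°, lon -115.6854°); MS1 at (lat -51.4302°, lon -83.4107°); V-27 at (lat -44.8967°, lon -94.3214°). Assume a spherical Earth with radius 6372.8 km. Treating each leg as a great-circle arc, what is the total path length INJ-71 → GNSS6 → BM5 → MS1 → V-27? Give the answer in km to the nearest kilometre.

INJ-71→GNSS6: c = 0.305350 rad, d = 1945.93 km
GNSS6→BM5: c = 0.149836 rad, d = 954.88 km
BM5→MS1: c = 0.341696 rad, d = 2177.56 km
MS1→V-27: c = 0.170371 rad, d = 1085.74 km
Total = 1945.93 + 954.88 + 2177.56 + 1085.74 = 6164.11 km

6164 km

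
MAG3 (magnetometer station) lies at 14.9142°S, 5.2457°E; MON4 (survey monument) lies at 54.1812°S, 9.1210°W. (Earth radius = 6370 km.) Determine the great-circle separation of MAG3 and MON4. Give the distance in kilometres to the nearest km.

Δφ = -39.2670°,  Δλ = -14.3667°
a = sin²(Δφ/2) + cos φ₁ cos φ₂ sin²(Δλ/2) = 0.121740
c = 2·arcsin(√a) = 0.712821 rad = 40.8416°
d = R·c = 6370 × 0.712821 = 4540.7 km

4541 km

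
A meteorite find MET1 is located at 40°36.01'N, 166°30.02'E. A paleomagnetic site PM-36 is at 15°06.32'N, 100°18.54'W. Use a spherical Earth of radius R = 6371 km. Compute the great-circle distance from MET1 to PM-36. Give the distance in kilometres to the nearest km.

MET1: φ = +40.60017°, λ = +166.50033°
PM-36: φ = +15.10533°, λ = -100.30900°
Δφ = -25.4948°,  Δλ = 93.1907°
a = sin²(Δφ/2) + cos φ₁ cos φ₂ sin²(Δλ/2) = 0.435606
c = 2·arcsin(√a) = 1.441649 rad = 82.6004°
d = R·c = 6371 × 1.441649 = 9184.7 km

9185 km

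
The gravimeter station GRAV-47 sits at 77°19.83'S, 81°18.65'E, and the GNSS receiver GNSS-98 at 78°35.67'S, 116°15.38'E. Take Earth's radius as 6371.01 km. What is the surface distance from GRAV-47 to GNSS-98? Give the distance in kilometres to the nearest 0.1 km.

809.6 km

GRAV-47: φ = -77.33050°, λ = +81.31083°
GNSS-98: φ = -78.59450°, λ = +116.25633°
Δφ = -1.2640°,  Δλ = 34.9455°
a = sin²(Δφ/2) + cos φ₁ cos φ₂ sin²(Δλ/2) = 0.004032
c = 2·arcsin(√a) = 0.127077 rad = 7.2810°
d = R·c = 6371.01 × 0.127077 = 809.6 km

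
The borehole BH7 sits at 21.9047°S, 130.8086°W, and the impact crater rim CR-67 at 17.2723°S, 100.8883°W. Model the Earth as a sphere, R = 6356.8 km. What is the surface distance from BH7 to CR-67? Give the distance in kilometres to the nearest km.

3164 km

Δφ = 4.6324°,  Δλ = 29.9203°
a = sin²(Δφ/2) + cos φ₁ cos φ₂ sin²(Δλ/2) = 0.060674
c = 2·arcsin(√a) = 0.497765 rad = 28.5198°
d = R·c = 6356.8 × 0.497765 = 3164.2 km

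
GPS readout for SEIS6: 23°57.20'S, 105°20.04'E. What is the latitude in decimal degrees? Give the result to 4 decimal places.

23.9533°S

23° + 57.20′/60 = 23 + 0.95333 = 23.9533°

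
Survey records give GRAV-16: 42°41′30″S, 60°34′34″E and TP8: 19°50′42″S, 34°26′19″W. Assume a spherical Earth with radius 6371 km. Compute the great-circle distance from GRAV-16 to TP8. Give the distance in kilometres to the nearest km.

GRAV-16: φ = -42.69167°, λ = +60.57611°
TP8: φ = -19.84500°, λ = -34.43861°
Δφ = 22.8467°,  Δλ = -95.0147°
a = sin²(Δφ/2) + cos φ₁ cos φ₂ sin²(Δλ/2) = 0.415125
c = 2·arcsin(√a) = 1.400220 rad = 80.2267°
d = R·c = 6371 × 1.400220 = 8920.8 km

8921 km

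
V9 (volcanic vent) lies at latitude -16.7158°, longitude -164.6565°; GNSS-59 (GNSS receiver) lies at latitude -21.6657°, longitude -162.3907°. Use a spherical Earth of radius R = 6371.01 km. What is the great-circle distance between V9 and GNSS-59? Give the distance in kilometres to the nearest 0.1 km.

599.6 km

Δφ = -4.9499°,  Δλ = 2.2658°
a = sin²(Δφ/2) + cos φ₁ cos φ₂ sin²(Δλ/2) = 0.002213
c = 2·arcsin(√a) = 0.094113 rad = 5.3923°
d = R·c = 6371.01 × 0.094113 = 599.6 km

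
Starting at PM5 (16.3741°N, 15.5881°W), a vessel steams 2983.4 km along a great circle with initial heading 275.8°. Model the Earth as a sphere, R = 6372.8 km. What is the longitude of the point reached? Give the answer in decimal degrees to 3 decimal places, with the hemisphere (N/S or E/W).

43.615°W

δ = d/R = 2983.4/6372.8 = 0.468146 rad
φ₂ = arcsin(sin φ₁ cos δ + cos φ₁ sin δ cos θ)
   = arcsin(0.28191·0.89241 + 0.95944·0.45123·0.10106) = 17.17713°
λ₂ = λ₁ + atan2(sin θ sin δ cos φ₁, cos δ − sin φ₁ sin φ₂) = -43.61466°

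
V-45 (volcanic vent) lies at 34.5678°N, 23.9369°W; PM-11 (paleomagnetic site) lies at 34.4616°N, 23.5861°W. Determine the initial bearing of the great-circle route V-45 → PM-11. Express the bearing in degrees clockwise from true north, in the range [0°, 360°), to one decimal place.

Δλ = 0.3508°
y = sin Δλ · cos φ₂ = 0.005048
x = cos φ₁ sin φ₂ − sin φ₁ cos φ₂ cos Δλ = -0.001845
θ = atan2(y, x) = 110.0743° → 110.0743° (mod 360°)

110.1°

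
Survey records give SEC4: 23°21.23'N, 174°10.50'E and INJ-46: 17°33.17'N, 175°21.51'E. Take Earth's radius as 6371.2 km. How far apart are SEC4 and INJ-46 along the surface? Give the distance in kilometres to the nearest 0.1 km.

SEC4: φ = +23.35383°, λ = +174.17500°
INJ-46: φ = +17.55283°, λ = +175.35850°
Δφ = -5.8010°,  Δλ = 1.1835°
a = sin²(Δφ/2) + cos φ₁ cos φ₂ sin²(Δλ/2) = 0.002654
c = 2·arcsin(√a) = 0.103078 rad = 5.9059°
d = R·c = 6371.2 × 0.103078 = 656.7 km

656.7 km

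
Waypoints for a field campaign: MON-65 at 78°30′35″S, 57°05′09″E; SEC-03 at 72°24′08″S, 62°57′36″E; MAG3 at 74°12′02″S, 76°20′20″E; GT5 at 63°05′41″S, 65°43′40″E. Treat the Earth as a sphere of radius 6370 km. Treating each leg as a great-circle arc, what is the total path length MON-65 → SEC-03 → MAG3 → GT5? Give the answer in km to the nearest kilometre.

MON-65: φ = -78.50972°, λ = +57.08583°
SEC-03: φ = -72.40222°, λ = +62.96000°
MAG3: φ = -74.20056°, λ = +76.33889°
GT5: φ = -63.09472°, λ = +65.72778°
MON-65→SEC-03: c = 0.109528 rad, d = 697.69 km
SEC-03→MAG3: c = 0.073861 rad, d = 470.50 km
MAG3→GT5: c = 0.204483 rad, d = 1302.55 km
Total = 697.69 + 470.50 + 1302.55 = 2470.74 km

2471 km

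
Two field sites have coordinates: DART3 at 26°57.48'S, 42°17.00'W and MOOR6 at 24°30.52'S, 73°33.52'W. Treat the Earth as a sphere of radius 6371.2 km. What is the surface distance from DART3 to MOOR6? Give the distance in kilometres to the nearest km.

DART3: φ = -26.95800°, λ = -42.28333°
MOOR6: φ = -24.50867°, λ = -73.55867°
Δφ = 2.4493°,  Δλ = -31.2753°
a = sin²(Δφ/2) + cos φ₁ cos φ₂ sin²(Δλ/2) = 0.059385
c = 2·arcsin(√a) = 0.492339 rad = 28.2089°
d = R·c = 6371.2 × 0.492339 = 3136.8 km

3137 km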